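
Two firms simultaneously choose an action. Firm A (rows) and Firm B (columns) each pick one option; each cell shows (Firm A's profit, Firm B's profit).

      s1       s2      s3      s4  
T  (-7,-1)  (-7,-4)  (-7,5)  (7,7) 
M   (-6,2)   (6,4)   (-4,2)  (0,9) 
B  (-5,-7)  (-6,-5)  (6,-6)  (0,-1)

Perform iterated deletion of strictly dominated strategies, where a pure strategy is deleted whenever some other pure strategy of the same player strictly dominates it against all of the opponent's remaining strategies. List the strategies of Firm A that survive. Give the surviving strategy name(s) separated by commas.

Firm B's strategy s1 is strictly dominated by s4 (T: 7>-1, M: 9>2, B: -1>-7) and is removed.
Firm B's strategy s2 is strictly dominated by s4 (T: 7>-4, M: 9>4, B: -1>-5) and is removed.
For Firm B, s4 strictly dominates s3 on the remaining rows (T: 7>5, M: 9>2, B: -1>-6); eliminate s3.
Firm A's strategy M is strictly dominated by T (s4: 7>0) and is removed.
Row B is eliminated: T beats it against every remaining column (s4: 7>0).
Among the remaining strategies, none is strictly dominated by another pure strategy of the same player, so the elimination stops.
Surviving strategies — Firm A: {T}; Firm B: {s4}.

T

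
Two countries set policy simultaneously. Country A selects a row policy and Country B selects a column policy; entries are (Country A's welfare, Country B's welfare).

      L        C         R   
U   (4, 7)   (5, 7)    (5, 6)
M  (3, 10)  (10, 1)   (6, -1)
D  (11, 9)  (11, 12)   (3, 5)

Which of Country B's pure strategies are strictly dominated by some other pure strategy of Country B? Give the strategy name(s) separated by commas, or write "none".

L is not dominated — it holds its own against C at U (7=7); R at U (7>6).
C: no other strategy beats it everywhere (L at U (7=7); R at U (7>6)).
L strictly dominates R — U: 7>6, M: 10>-1, D: 9>5.

R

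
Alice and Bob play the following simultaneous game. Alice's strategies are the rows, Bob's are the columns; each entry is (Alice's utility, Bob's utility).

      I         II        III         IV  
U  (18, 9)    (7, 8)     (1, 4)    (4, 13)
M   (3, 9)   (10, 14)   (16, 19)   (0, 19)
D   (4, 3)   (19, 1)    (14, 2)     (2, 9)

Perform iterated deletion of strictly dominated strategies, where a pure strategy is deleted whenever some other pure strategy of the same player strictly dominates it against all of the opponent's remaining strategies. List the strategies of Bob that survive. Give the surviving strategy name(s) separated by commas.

III, IV

Column I is eliminated: IV beats it against every remaining row (U: 13>9, M: 19>9, D: 9>3).
For Bob, IV strictly dominates II on the remaining rows (U: 13>8, M: 19>14, D: 9>1); eliminate II.
Among the remaining strategies, none is strictly dominated by another pure strategy of the same player, so the elimination stops.
Surviving strategies — Alice: {U, M, D}; Bob: {III, IV}.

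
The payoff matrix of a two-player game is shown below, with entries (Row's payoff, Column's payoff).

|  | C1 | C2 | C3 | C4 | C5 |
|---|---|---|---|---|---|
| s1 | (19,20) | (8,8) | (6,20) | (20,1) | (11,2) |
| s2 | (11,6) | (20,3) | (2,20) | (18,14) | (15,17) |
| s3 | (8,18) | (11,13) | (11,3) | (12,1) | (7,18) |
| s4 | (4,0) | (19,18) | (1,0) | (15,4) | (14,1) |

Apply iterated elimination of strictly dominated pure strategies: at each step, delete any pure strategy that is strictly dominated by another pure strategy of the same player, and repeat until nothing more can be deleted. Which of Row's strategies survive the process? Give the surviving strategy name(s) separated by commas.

Row's strategy s4 is strictly dominated by s2 (C1: 11>4, C2: 20>19, C3: 2>1, C4: 18>15, C5: 15>14) and is removed.
For Column, C1 strictly dominates C2 on the remaining rows (s1: 20>8, s2: 6>3, s3: 18>13); eliminate C2.
Column C4 is eliminated: C3 beats it against every remaining row (s1: 20>1, s2: 20>14, s3: 3>1).
Among the remaining strategies, none is strictly dominated by another pure strategy of the same player, so the elimination stops.
Surviving strategies — Row: {s1, s2, s3}; Column: {C1, C3, C5}.

s1, s2, s3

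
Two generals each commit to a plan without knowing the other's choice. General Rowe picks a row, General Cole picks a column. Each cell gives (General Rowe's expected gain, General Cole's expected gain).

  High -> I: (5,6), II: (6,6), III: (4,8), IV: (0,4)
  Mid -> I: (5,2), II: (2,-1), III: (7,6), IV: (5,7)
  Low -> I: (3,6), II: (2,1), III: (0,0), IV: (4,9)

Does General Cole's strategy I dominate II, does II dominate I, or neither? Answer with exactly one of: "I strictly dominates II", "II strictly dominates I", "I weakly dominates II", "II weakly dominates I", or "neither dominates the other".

I's payoffs vs II's, by General Rowe's action — High: 6=6, Mid: 2>-1, Low: 6>1.
I is at least as good everywhere and strictly better somewhere (tied only at High), so I weakly but not strictly dominates II.

I weakly dominates II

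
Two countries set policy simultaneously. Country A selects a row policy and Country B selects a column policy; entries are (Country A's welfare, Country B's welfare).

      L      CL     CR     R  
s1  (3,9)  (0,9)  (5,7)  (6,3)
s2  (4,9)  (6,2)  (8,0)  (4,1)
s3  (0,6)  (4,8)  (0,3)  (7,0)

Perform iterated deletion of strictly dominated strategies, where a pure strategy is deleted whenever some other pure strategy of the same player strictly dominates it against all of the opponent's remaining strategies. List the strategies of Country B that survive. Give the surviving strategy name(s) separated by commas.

L

Country B's strategy CR is strictly dominated by L (s1: 9>7, s2: 9>0, s3: 6>3) and is removed.
Country B's strategy R is strictly dominated by L (s1: 9>3, s2: 9>1, s3: 6>0) and is removed.
Country A's strategy s1 is strictly dominated by s2 (L: 4>3, CL: 6>0) and is removed.
Country A's strategy s3 is strictly dominated by s2 (L: 4>0, CL: 6>4) and is removed.
Country B's strategy CL is strictly dominated by L (s2: 9>2) and is removed.
Among the remaining strategies, none is strictly dominated by another pure strategy of the same player, so the elimination stops.
Surviving strategies — Country A: {s2}; Country B: {L}.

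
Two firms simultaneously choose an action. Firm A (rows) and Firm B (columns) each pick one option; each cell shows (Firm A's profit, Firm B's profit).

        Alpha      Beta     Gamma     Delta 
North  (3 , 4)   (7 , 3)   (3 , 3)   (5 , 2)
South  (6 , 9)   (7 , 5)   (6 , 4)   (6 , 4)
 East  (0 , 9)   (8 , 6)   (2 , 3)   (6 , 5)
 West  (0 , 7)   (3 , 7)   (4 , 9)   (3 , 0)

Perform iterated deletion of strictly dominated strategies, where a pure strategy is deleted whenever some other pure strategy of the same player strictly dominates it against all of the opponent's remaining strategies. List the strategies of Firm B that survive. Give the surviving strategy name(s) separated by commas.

Alpha

For Firm A, South strictly dominates West on the remaining columns (Alpha: 6>0, Beta: 7>3, Gamma: 6>4, Delta: 6>3); eliminate West.
For Firm B, Alpha strictly dominates Beta on the remaining rows (North: 4>3, South: 9>5, East: 9>6); eliminate Beta.
Firm A's strategy North is strictly dominated by South (Alpha: 6>3, Gamma: 6>3, Delta: 6>5) and is removed.
Column Gamma is eliminated: Alpha beats it against every remaining row (South: 9>4, East: 9>3).
Column Delta is eliminated: Alpha beats it against every remaining row (South: 9>4, East: 9>5).
Row East is eliminated: South beats it against every remaining column (Alpha: 6>0).
Among the remaining strategies, none is strictly dominated by another pure strategy of the same player, so the elimination stops.
Surviving strategies — Firm A: {South}; Firm B: {Alpha}.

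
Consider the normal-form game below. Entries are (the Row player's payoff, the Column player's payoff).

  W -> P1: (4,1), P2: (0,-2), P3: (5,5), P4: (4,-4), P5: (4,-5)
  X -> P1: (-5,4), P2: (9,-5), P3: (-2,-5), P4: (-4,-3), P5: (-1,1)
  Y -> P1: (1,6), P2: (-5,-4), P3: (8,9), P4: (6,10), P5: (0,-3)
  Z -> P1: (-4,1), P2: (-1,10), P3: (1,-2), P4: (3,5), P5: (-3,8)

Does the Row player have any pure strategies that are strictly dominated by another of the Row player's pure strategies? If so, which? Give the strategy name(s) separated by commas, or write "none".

W: no other strategy beats it everywhere (X at P1 (4>-5); Y at P1 (4>1); Z at P1 (4>-4)).
Nothing dominates X: W at P2 (9>0); Y at P2 (9>-5); Z at P2 (9>-1).
Y is not dominated — it holds its own against W at P3 (8>5); X at P1 (1>-5); Z at P1 (1>-4).
Z: dominated, since W does at least as well everywhere (P1: 4>-4, P2: 0>-1, P3: 5>1, P4: 4>3, P5: 4>-3).

Z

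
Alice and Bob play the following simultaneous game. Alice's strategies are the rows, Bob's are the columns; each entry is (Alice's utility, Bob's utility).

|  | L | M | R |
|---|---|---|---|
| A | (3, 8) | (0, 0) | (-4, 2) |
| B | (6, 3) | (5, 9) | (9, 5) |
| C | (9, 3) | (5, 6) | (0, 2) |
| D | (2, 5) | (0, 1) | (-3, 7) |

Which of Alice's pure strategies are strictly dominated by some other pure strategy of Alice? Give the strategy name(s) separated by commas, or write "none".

A, D

A: dominated, since B does at least as well everywhere (L: 6>3, M: 5>0, R: 9>-4).
Nothing dominates B: A at L (6>3); C at M (5=5); D at L (6>2).
C is not dominated — it holds its own against A at L (9>3); B at L (9>6); D at L (9>2).
D: dominated, since B does at least as well everywhere (L: 6>2, M: 5>0, R: 9>-3).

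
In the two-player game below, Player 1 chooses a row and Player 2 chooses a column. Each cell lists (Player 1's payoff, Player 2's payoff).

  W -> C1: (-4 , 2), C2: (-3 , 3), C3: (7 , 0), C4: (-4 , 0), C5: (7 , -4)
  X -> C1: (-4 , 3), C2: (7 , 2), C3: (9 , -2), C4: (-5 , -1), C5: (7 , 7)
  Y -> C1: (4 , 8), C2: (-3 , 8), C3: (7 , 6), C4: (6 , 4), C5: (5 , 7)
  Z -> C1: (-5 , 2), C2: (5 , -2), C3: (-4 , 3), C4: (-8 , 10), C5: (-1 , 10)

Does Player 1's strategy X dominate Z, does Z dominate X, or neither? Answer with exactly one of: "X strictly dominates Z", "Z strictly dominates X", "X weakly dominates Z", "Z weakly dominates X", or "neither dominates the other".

Compare X to Z across each opponent action: C1: -4>-5, C2: 7>5, C3: 9>-4, C4: -5>-8, C5: 7>-1.
X gives a strictly higher payoff against each opponent action, so X strictly dominates Z.

X strictly dominates Z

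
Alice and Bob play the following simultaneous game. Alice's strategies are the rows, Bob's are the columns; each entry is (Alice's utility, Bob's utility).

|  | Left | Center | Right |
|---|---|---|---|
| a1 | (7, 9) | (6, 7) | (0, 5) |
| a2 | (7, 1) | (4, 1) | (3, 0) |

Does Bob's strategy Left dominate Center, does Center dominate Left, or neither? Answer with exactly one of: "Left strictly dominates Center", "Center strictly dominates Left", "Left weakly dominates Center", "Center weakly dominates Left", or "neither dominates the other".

Compare Left to Center across each opponent action: a1: 9>7, a2: 1=1.
Left is at least as good everywhere and strictly better somewhere (tied only at a2), so Left weakly but not strictly dominates Center.

Left weakly dominates Center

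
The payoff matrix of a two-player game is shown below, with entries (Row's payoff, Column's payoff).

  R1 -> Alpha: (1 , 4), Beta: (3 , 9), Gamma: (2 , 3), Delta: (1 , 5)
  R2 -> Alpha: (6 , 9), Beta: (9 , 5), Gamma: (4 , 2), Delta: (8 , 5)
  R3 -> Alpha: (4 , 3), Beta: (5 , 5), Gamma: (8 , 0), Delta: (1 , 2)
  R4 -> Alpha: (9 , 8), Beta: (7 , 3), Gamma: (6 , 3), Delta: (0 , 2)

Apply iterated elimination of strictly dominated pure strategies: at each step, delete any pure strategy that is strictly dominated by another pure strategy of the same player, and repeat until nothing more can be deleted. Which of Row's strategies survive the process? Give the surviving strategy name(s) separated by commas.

R4

Row R1 is eliminated: R2 beats it against every remaining column (Alpha: 6>1, Beta: 9>3, Gamma: 4>2, Delta: 8>1).
For Column, Alpha strictly dominates Gamma on the remaining rows (R2: 9>2, R3: 3>0, R4: 8>3); eliminate Gamma.
Row R3 is eliminated: R2 beats it against every remaining column (Alpha: 6>4, Beta: 9>5, Delta: 8>1).
Column Beta is eliminated: Alpha beats it against every remaining row (R2: 9>5, R4: 8>3).
Column's strategy Delta is strictly dominated by Alpha (R2: 9>5, R4: 8>2) and is removed.
For Row, R4 strictly dominates R2 on the remaining columns (Alpha: 9>6); eliminate R2.
Among the remaining strategies, none is strictly dominated by another pure strategy of the same player, so the elimination stops.
Surviving strategies — Row: {R4}; Column: {Alpha}.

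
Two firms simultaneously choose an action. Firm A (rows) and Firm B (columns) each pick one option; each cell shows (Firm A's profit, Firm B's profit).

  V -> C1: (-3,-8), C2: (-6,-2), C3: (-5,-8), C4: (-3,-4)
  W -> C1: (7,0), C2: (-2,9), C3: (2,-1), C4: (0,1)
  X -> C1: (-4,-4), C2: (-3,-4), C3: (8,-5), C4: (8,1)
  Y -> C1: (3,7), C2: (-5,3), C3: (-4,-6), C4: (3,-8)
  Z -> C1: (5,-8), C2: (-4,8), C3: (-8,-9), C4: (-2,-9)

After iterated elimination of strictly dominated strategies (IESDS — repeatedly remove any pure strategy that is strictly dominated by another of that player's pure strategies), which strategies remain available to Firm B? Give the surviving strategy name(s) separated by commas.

C1, C2, C4

For Firm A, W strictly dominates V on the remaining columns (C1: 7>-3, C2: -2>-6, C3: 2>-5, C4: 0>-3); eliminate V.
For Firm A, W strictly dominates Z on the remaining columns (C1: 7>5, C2: -2>-4, C3: 2>-8, C4: 0>-2); eliminate Z.
For Firm B, C1 strictly dominates C3 on the remaining rows (W: 0>-1, X: -4>-5, Y: 7>-6); eliminate C3.
Among the remaining strategies, none is strictly dominated by another pure strategy of the same player, so the elimination stops.
Surviving strategies — Firm A: {W, X, Y}; Firm B: {C1, C2, C4}.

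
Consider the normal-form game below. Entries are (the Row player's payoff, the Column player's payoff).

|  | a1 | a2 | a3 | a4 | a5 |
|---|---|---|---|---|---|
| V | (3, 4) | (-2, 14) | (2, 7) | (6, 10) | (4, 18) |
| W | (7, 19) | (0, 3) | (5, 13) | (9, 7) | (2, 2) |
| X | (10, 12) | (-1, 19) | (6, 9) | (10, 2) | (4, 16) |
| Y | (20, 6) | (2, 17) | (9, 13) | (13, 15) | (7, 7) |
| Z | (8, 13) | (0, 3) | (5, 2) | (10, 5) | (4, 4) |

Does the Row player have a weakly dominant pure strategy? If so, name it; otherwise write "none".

Y

Y vs V: a1: 20>3, a2: 2>-2, a3: 9>2, a4: 13>6, a5: 7>4.
Y vs W: a1: 20>7, a2: 2>0, a3: 9>5, a4: 13>9, a5: 7>2.
Y vs X: a1: 20>10, a2: 2>-1, a3: 9>6, a4: 13>10, a5: 7>4.
Y vs Z: a1: 20>8, a2: 2>0, a3: 9>5, a4: 13>10, a5: 7>4.
Y is at least as good as every other strategy against every opponent action, so it is weakly dominant.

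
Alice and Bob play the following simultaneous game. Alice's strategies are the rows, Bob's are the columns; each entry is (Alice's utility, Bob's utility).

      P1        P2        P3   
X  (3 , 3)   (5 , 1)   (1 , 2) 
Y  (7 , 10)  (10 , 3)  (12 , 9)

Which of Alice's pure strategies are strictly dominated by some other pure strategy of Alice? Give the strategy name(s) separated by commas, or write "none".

Y strictly dominates X — P1: 7>3, P2: 10>5, P3: 12>1.
Y: no other strategy beats it everywhere (X at P1 (7>3)).

X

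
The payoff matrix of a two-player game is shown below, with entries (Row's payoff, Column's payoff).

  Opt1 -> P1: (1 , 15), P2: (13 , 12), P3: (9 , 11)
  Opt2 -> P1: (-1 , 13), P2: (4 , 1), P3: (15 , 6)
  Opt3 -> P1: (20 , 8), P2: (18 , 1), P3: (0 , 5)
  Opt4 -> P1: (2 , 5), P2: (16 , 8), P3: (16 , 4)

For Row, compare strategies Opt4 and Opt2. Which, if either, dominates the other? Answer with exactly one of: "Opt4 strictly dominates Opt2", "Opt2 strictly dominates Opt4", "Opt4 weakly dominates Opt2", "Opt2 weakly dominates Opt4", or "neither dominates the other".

Opt4 strictly dominates Opt2

Compare Opt4 to Opt2 across each choice by Column: P1: 2>-1, P2: 16>4, P3: 16>15.
Opt4 gives a strictly higher payoff against each choice by Column, so Opt4 strictly dominates Opt2.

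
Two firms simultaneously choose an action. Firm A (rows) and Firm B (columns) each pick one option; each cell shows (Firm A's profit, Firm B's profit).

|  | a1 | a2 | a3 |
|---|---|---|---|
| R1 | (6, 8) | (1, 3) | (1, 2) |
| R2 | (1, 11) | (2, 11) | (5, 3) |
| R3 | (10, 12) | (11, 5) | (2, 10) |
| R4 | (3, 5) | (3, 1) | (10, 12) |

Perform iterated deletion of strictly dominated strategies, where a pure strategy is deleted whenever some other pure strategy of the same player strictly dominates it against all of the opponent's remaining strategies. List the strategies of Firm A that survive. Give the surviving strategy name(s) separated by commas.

Row R1 is eliminated: R3 beats it against every remaining column (a1: 10>6, a2: 11>1, a3: 2>1).
Row R2 is eliminated: R4 beats it against every remaining column (a1: 3>1, a2: 3>2, a3: 10>5).
For Firm B, a1 strictly dominates a2 on the remaining rows (R3: 12>5, R4: 5>1); eliminate a2.
Among the remaining strategies, none is strictly dominated by another pure strategy of the same player, so the elimination stops.
Surviving strategies — Firm A: {R3, R4}; Firm B: {a1, a3}.

R3, R4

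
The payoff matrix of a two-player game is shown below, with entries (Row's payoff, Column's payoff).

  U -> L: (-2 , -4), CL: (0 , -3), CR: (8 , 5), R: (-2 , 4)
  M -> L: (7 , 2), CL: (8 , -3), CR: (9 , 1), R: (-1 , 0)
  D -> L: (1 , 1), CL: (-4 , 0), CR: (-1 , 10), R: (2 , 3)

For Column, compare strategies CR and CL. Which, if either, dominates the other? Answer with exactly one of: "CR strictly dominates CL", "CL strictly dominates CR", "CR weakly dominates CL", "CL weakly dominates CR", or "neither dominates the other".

Compare CR to CL across each opponent action: U: 5>-3, M: 1>-3, D: 10>0.
Every comparison favours CR, so CR strictly dominates CL.

CR strictly dominates CL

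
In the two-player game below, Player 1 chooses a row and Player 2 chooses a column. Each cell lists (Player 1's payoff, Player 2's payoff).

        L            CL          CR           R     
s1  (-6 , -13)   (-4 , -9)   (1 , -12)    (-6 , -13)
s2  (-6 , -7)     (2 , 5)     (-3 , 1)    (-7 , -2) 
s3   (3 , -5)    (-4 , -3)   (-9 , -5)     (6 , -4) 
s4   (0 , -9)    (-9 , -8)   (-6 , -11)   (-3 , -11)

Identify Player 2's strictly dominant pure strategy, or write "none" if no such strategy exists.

CL

CL vs L: s1: -9>-13, s2: 5>-7, s3: -3>-5, s4: -8>-9.
CL vs CR: s1: -9>-12, s2: 5>1, s3: -3>-5, s4: -8>-11.
CL vs R: s1: -9>-13, s2: 5>-2, s3: -3>-4, s4: -8>-11.
CL strictly beats every other strategy against every opponent action, so it is strictly dominant.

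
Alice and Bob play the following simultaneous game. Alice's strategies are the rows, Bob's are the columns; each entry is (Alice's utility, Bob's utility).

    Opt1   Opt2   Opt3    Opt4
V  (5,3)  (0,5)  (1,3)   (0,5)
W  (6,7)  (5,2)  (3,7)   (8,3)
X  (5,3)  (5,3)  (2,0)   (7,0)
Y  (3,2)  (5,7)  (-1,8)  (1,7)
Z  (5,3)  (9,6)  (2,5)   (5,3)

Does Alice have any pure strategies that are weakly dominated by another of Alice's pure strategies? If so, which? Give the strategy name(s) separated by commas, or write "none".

V, X, Y

V: dominated, since W does at least as well everywhere (Opt1: 6>5, Opt2: 5>0, Opt3: 3>1, Opt4: 8>0).
Nothing dominates W: V at Opt1 (6>5); X at Opt1 (6>5); Y at Opt1 (6>3); Z at Opt1 (6>5).
X is weakly dominated by W (Opt1: 6>5, Opt2: 5=5, Opt3: 3>2, Opt4: 8>7).
Y: dominated, since W does at least as well everywhere (Opt1: 6>3, Opt2: 5=5, Opt3: 3>-1, Opt4: 8>1).
Z is not dominated — it holds its own against V at Opt2 (9>0); W at Opt2 (9>5); X at Opt2 (9>5); Y at Opt1 (5>3).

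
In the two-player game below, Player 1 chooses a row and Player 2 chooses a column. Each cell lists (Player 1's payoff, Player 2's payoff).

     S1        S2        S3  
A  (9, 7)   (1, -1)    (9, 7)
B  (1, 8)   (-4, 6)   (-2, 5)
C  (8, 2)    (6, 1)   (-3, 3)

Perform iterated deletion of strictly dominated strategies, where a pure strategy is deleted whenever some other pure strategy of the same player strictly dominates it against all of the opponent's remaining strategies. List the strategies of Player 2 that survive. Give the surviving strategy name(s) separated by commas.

S1, S3

For Player 1, A strictly dominates B on the remaining columns (S1: 9>1, S2: 1>-4, S3: 9>-2); eliminate B.
Column S2 is eliminated: S1 beats it against every remaining row (A: 7>-1, C: 2>1).
For Player 1, A strictly dominates C on the remaining columns (S1: 9>8, S3: 9>-3); eliminate C.
Among the remaining strategies, none is strictly dominated by another pure strategy of the same player, so the elimination stops.
Surviving strategies — Player 1: {A}; Player 2: {S1, S3}.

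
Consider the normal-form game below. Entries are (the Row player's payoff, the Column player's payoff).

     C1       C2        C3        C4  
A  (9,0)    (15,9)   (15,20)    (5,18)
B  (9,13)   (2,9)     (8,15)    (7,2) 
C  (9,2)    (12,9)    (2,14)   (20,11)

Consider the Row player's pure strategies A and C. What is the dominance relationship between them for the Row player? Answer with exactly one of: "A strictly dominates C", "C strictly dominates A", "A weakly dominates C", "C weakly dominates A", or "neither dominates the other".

A's payoffs vs C's, by the Column player's action — C1: 9=9, C2: 15>12, C3: 15>2, C4: 5<20.
A does better at C2, C3 but worse at C4; neither strategy dominates the other.

neither dominates the other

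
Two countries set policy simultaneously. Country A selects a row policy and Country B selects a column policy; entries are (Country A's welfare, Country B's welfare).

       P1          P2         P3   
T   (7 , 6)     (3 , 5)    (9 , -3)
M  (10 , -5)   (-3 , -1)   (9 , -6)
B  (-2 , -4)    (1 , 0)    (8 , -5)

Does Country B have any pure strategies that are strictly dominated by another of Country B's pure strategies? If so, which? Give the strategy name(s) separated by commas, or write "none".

P1: no other strategy beats it everywhere (P2 at T (6>5); P3 at T (6>-3)).
P2: no other strategy beats it everywhere (P1 at M (-1>-5); P3 at T (5>-3)).
P3 is strictly dominated by P1 (T: 6>-3, M: -5>-6, B: -4>-5).

P3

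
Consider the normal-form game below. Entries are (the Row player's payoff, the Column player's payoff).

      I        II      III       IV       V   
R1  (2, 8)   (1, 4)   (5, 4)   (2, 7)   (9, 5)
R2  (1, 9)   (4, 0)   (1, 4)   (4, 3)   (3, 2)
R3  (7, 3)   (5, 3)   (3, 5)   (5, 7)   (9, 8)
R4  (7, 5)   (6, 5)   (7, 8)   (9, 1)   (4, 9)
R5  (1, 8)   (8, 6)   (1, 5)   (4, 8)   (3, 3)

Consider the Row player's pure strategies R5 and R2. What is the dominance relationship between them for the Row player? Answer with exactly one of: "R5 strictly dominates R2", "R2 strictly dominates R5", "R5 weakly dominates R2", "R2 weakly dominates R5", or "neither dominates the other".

R5 weakly dominates R2

Compare R5 to R2 across every action of the Column player: I: 1=1, II: 8>4, III: 1=1, IV: 4=4, V: 3=3.
R5 is at least as good everywhere and strictly better somewhere (tied only at I, III, IV, V), so R5 weakly but not strictly dominates R2.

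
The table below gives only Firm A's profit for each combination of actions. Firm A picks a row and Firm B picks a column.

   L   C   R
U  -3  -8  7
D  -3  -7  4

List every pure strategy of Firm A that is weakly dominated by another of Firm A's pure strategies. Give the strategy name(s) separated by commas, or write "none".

none

U: no other strategy beats it everywhere (D at R (7>4)).
D: no other strategy beats it everywhere (U at C (-7>-8)).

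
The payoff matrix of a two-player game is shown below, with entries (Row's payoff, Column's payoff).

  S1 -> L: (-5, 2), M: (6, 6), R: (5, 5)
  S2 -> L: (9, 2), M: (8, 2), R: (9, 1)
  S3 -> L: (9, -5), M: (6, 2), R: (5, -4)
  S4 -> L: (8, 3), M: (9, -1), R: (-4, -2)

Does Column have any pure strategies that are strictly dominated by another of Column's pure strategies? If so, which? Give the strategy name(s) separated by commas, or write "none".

R

L is not dominated — it holds its own against M at S2 (2=2); R at S2 (2>1).
M: no other strategy beats it everywhere (L at S1 (6>2); R at S1 (6>5)).
R: dominated, since M does at least as well everywhere (S1: 6>5, S2: 2>1, S3: 2>-4, S4: -1>-2).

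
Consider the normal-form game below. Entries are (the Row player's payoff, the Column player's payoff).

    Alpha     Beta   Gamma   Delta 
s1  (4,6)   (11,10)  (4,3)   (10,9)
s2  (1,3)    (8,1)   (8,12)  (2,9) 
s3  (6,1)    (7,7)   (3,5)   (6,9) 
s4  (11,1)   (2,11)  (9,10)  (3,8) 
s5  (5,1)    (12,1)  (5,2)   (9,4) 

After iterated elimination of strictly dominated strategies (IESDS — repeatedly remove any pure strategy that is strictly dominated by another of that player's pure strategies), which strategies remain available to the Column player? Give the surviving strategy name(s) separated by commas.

Column Alpha is eliminated: Delta beats it against every remaining row (s1: 9>6, s2: 9>3, s3: 9>1, s4: 8>1, s5: 4>1).
The Row player's strategy s3 is strictly dominated by s1 (Beta: 11>7, Gamma: 4>3, Delta: 10>6) and is removed.
Among the remaining strategies, none is strictly dominated by another pure strategy of the same player, so the elimination stops.
Surviving strategies — the Row player: {s1, s2, s4, s5}; the Column player: {Beta, Gamma, Delta}.

Beta, Gamma, Delta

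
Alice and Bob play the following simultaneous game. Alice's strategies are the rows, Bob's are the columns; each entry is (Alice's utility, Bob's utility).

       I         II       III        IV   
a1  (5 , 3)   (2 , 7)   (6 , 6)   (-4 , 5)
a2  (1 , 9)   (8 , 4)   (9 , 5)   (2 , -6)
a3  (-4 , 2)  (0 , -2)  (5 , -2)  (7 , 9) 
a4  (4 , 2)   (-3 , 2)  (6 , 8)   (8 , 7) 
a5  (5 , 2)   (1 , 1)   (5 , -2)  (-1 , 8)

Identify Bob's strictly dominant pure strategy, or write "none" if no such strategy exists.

none

I fails to dominate II at a1 (3<7).
II fails to dominate I at a2 (4<9).
III fails to dominate I at a2 (5<9).
IV fails to dominate I at a2 (-6<9).
No single strategy dominates all the others.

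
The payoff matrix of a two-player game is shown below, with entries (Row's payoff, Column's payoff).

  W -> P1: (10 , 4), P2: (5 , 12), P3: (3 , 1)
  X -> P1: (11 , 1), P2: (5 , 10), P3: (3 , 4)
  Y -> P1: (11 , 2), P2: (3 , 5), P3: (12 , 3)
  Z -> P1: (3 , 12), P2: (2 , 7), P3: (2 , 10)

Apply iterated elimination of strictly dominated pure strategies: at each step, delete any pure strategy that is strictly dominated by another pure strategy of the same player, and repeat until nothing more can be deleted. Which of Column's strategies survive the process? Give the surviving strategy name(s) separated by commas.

For Row, W strictly dominates Z on the remaining columns (P1: 10>3, P2: 5>2, P3: 3>2); eliminate Z.
For Column, P2 strictly dominates P1 on the remaining rows (W: 12>4, X: 10>1, Y: 5>2); eliminate P1.
Column's strategy P3 is strictly dominated by P2 (W: 12>1, X: 10>4, Y: 5>3) and is removed.
For Row, W strictly dominates Y on the remaining columns (P2: 5>3); eliminate Y.
Among the remaining strategies, none is strictly dominated by another pure strategy of the same player, so the elimination stops.
Surviving strategies — Row: {W, X}; Column: {P2}.

P2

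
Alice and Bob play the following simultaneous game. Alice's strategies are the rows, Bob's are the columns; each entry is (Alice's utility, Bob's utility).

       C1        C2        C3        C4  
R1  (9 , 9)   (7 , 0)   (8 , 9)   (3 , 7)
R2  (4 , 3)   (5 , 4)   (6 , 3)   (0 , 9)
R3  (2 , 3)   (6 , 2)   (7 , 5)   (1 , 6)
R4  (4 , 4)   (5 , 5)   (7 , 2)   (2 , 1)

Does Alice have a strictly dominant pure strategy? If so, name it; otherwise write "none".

R1

R1 vs R2: C1: 9>4, C2: 7>5, C3: 8>6, C4: 3>0.
R1 vs R3: C1: 9>2, C2: 7>6, C3: 8>7, C4: 3>1.
R1 vs R4: C1: 9>4, C2: 7>5, C3: 8>7, C4: 3>2.
R1 strictly beats every other strategy against every opponent action, so it is strictly dominant.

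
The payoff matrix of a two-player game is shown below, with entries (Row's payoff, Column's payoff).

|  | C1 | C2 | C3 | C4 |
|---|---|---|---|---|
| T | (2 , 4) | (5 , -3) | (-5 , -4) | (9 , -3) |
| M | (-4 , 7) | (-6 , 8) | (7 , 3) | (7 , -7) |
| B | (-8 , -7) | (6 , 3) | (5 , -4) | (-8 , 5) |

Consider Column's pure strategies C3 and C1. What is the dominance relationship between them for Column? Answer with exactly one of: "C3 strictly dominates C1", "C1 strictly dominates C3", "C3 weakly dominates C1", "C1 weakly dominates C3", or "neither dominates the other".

C3's payoffs vs C1's, by Row's action — T: -4<4, M: 3<7, B: -4>-7.
C3 does better at B but worse at T, M; neither strategy dominates the other.

neither dominates the other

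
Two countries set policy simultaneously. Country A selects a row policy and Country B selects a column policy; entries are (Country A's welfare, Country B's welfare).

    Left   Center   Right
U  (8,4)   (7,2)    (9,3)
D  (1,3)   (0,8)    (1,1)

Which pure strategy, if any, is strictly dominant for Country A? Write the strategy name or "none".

U

U vs D: Left: 8>1, Center: 7>0, Right: 9>1.
U strictly beats every other strategy against every opponent action, so it is strictly dominant.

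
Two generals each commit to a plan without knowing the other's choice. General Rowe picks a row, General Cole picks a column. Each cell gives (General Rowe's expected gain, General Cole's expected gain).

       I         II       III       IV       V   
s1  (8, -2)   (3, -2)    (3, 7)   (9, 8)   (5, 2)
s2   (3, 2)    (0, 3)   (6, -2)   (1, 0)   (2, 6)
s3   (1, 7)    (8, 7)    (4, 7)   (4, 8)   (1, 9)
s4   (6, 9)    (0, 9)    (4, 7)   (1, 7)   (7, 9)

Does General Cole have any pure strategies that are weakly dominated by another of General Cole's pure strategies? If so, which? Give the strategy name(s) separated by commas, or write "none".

I: dominated, since II does at least as well everywhere (s1: -2=-2, s2: 3>2, s3: 7=7, s4: 9=9).
II: dominated, since V does at least as well everywhere (s1: 2>-2, s2: 6>3, s3: 9>7, s4: 9=9).
III: dominated, since IV does at least as well everywhere (s1: 8>7, s2: 0>-2, s3: 8>7, s4: 7=7).
IV: no other strategy beats it everywhere (I at s1 (8>-2); II at s1 (8>-2); III at s1 (8>7); V at s1 (8>2)).
Nothing dominates V: I at s1 (2>-2); II at s1 (2>-2); III at s2 (6>-2); IV at s2 (6>0).

I, II, III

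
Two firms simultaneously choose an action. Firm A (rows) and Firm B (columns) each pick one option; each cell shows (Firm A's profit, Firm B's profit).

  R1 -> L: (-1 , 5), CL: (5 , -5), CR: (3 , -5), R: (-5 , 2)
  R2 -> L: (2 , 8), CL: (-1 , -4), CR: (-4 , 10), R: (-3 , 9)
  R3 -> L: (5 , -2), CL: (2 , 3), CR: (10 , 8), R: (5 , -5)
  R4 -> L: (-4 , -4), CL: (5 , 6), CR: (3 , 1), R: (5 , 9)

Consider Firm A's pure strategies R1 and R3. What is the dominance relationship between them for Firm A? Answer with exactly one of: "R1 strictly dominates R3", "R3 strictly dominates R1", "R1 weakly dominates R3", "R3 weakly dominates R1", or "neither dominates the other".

Compare R1 to R3 across each opponent action: L: -1<5, CL: 5>2, CR: 3<10, R: -5<5.
R1 does better at CL but worse at L, CR, R; neither strategy dominates the other.

neither dominates the other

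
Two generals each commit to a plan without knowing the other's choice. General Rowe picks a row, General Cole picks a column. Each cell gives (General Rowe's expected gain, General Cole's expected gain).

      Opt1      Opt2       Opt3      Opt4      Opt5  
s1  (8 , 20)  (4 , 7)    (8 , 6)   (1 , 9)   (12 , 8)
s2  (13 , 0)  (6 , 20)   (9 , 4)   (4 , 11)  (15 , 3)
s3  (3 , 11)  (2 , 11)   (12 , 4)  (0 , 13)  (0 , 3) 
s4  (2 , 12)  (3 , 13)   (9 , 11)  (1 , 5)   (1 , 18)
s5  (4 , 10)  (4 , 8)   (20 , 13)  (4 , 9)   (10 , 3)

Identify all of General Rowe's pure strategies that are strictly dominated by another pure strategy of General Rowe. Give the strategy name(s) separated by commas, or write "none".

s1, s3, s4

s1: dominated, since s2 does at least as well everywhere (Opt1: 13>8, Opt2: 6>4, Opt3: 9>8, Opt4: 4>1, Opt5: 15>12).
s2: no other strategy beats it everywhere (s1 at Opt1 (13>8); s3 at Opt1 (13>3); s4 at Opt1 (13>2); s5 at Opt1 (13>4)).
s3 is strictly dominated by s5 (Opt1: 4>3, Opt2: 4>2, Opt3: 20>12, Opt4: 4>0, Opt5: 10>0).
s4: dominated, since s5 does at least as well everywhere (Opt1: 4>2, Opt2: 4>3, Opt3: 20>9, Opt4: 4>1, Opt5: 10>1).
Nothing dominates s5: s1 at Opt2 (4=4); s2 at Opt3 (20>9); s3 at Opt1 (4>3); s4 at Opt1 (4>2).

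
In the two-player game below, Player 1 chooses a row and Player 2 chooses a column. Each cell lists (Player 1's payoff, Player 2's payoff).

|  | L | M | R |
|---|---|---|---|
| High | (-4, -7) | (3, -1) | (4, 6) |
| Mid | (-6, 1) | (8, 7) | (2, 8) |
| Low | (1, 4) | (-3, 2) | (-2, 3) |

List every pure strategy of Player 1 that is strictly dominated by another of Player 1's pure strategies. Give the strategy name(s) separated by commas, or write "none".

High: no other strategy beats it everywhere (Mid at L (-4>-6); Low at M (3>-3)).
Nothing dominates Mid: High at M (8>3); Low at M (8>-3).
Low: no other strategy beats it everywhere (High at L (1>-4); Mid at L (1>-6)).

none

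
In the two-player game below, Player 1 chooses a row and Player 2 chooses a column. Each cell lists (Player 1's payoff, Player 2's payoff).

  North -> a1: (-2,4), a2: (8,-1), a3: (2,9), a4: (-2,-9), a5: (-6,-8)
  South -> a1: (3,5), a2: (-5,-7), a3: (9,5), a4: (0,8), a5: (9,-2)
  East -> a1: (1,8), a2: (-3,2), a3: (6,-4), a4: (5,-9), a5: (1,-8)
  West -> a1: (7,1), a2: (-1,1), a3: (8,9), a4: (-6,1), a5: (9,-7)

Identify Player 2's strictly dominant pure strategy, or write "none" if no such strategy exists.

a1 fails to dominate a2 at West (1=1).
a2 fails to dominate a1 at North (-1<4).
a3 fails to dominate a1 at South (5=5).
a4 fails to dominate a1 at North (-9<4).
a5 fails to dominate a1 at North (-8<4).
No single strategy dominates all the others.

none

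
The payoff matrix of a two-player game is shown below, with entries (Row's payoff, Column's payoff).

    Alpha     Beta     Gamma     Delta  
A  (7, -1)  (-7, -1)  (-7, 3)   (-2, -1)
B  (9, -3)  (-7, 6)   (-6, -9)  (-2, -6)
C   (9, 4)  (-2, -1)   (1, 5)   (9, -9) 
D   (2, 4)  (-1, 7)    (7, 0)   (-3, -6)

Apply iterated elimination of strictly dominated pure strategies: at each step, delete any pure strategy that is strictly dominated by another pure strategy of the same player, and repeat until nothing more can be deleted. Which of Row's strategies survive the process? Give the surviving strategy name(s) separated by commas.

B, C, D

Row A is eliminated: C beats it against every remaining column (Alpha: 9>7, Beta: -2>-7, Gamma: 1>-7, Delta: 9>-2).
Column's strategy Delta is strictly dominated by Alpha (B: -3>-6, C: 4>-9, D: 4>-6) and is removed.
Among the remaining strategies, none is strictly dominated by another pure strategy of the same player, so the elimination stops.
Surviving strategies — Row: {B, C, D}; Column: {Alpha, Beta, Gamma}.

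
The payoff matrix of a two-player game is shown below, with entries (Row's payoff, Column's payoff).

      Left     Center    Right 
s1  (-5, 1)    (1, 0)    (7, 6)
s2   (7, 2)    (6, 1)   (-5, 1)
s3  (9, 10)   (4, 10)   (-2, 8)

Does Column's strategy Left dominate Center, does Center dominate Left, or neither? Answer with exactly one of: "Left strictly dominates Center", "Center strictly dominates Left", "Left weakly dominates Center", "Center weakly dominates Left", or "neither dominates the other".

Left's payoffs vs Center's, by Row's action — s1: 1>0, s2: 2>1, s3: 10=10.
Left is at least as good everywhere and strictly better somewhere (tied only at s3), so Left weakly but not strictly dominates Center.

Left weakly dominates Center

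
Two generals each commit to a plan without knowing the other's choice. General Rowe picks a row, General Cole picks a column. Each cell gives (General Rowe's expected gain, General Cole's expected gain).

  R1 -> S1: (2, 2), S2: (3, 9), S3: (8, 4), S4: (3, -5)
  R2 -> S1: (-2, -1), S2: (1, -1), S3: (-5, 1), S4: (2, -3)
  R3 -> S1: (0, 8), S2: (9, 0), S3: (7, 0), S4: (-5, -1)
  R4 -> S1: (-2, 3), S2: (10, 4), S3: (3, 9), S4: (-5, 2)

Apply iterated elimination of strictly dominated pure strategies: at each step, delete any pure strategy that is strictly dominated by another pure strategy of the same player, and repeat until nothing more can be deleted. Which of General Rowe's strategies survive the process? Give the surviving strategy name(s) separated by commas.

R1, R3, R4

General Rowe's strategy R2 is strictly dominated by R1 (S1: 2>-2, S2: 3>1, S3: 8>-5, S4: 3>2) and is removed.
Column S4 is eliminated: S1 beats it against every remaining row (R1: 2>-5, R3: 8>-1, R4: 3>2).
Among the remaining strategies, none is strictly dominated by another pure strategy of the same player, so the elimination stops.
Surviving strategies — General Rowe: {R1, R3, R4}; General Cole: {S1, S2, S3}.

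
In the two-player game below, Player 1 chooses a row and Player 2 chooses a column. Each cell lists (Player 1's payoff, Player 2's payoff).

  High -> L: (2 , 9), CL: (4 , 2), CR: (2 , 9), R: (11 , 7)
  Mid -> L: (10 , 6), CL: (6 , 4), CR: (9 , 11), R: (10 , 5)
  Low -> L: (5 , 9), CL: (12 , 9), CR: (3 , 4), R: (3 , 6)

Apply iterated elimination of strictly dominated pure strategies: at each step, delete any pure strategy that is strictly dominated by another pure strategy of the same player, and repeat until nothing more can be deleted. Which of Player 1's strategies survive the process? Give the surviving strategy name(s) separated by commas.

Mid, Low

For Player 2, L strictly dominates R on the remaining rows (High: 9>7, Mid: 6>5, Low: 9>6); eliminate R.
Row High is eliminated: Mid beats it against every remaining column (L: 10>2, CL: 6>4, CR: 9>2).
Among the remaining strategies, none is strictly dominated by another pure strategy of the same player, so the elimination stops.
Surviving strategies — Player 1: {Mid, Low}; Player 2: {L, CL, CR}.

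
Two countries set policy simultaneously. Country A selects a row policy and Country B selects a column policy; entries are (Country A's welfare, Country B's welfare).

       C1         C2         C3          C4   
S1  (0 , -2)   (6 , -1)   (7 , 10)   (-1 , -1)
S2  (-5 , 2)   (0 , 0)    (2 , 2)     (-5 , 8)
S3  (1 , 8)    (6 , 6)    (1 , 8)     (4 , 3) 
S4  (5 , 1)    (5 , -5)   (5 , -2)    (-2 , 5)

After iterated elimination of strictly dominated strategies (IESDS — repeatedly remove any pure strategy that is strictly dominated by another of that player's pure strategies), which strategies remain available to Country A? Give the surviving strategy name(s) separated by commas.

Row S2 is eliminated: S1 beats it against every remaining column (C1: 0>-5, C2: 6>0, C3: 7>2, C4: -1>-5).
For Country B, C3 strictly dominates C2 on the remaining rows (S1: 10>-1, S3: 8>6, S4: -2>-5); eliminate C2.
Among the remaining strategies, none is strictly dominated by another pure strategy of the same player, so the elimination stops.
Surviving strategies — Country A: {S1, S3, S4}; Country B: {C1, C3, C4}.

S1, S3, S4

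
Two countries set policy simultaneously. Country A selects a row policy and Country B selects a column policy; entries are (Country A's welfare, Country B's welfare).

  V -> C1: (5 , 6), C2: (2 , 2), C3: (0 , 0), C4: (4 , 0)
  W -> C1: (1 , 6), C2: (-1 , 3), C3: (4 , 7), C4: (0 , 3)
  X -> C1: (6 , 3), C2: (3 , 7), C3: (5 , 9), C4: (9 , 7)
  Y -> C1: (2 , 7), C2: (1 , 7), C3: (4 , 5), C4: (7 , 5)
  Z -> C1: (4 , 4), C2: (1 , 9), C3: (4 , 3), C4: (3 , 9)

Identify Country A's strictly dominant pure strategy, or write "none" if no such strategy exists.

X

X vs V: C1: 6>5, C2: 3>2, C3: 5>0, C4: 9>4.
X vs W: C1: 6>1, C2: 3>-1, C3: 5>4, C4: 9>0.
X vs Y: C1: 6>2, C2: 3>1, C3: 5>4, C4: 9>7.
X vs Z: C1: 6>4, C2: 3>1, C3: 5>4, C4: 9>3.
X strictly beats every other strategy against every opponent action, so it is strictly dominant.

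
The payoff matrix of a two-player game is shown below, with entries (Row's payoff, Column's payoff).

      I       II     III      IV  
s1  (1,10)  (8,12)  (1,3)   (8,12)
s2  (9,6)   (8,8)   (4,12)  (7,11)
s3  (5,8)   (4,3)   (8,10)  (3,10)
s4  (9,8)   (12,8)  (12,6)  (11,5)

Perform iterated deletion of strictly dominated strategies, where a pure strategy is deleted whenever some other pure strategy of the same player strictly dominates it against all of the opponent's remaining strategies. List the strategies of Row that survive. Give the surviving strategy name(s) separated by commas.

Row s1 is eliminated: s4 beats it against every remaining column (I: 9>1, II: 12>8, III: 12>1, IV: 11>8).
Row s3 is eliminated: s4 beats it against every remaining column (I: 9>5, II: 12>4, III: 12>8, IV: 11>3).
Column IV is eliminated: III beats it against every remaining row (s2: 12>11, s4: 6>5).
Among the remaining strategies, none is strictly dominated by another pure strategy of the same player, so the elimination stops.
Surviving strategies — Row: {s2, s4}; Column: {I, II, III}.

s2, s4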